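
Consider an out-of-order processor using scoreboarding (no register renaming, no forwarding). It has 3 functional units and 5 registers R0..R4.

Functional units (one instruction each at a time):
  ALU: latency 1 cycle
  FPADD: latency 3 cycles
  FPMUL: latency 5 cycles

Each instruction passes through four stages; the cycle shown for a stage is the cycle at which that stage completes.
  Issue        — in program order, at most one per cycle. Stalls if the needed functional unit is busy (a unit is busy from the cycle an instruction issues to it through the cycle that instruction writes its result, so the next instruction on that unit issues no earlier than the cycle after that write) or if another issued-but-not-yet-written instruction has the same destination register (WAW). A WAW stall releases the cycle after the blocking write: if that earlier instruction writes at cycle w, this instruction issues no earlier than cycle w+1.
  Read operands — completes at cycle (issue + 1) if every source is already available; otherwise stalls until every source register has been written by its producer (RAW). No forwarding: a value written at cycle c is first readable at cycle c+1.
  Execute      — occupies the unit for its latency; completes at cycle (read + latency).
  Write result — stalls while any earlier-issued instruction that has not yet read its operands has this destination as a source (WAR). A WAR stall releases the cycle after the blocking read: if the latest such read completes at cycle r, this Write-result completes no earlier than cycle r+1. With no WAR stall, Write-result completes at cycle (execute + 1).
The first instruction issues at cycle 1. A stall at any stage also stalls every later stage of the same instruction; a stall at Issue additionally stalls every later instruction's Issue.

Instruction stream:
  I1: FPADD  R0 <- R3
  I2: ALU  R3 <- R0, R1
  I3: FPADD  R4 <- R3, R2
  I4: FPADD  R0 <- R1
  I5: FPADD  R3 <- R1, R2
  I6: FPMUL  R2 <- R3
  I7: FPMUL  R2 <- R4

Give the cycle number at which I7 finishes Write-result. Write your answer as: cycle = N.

I1 -> (1, 2, 5, 6)
I2 -> (2, 7, 8, 9)  // RAW R0: wait I1 write@6
I3 -> (7, 10, 13, 14)  // struct: FPADD busy until I1 writes@6, RAW R3: wait I2 write@9
I4 -> (15, 16, 19, 20)  // struct: FPADD busy until I3 writes@14
I5 -> (21, 22, 25, 26)  // struct: FPADD busy until I4 writes@20
I6 -> (22, 27, 32, 33)  // RAW R3: wait I5 write@26
I7 -> (34, 35, 40, 41)  // struct: FPMUL busy until I6 writes@33

cycle = 41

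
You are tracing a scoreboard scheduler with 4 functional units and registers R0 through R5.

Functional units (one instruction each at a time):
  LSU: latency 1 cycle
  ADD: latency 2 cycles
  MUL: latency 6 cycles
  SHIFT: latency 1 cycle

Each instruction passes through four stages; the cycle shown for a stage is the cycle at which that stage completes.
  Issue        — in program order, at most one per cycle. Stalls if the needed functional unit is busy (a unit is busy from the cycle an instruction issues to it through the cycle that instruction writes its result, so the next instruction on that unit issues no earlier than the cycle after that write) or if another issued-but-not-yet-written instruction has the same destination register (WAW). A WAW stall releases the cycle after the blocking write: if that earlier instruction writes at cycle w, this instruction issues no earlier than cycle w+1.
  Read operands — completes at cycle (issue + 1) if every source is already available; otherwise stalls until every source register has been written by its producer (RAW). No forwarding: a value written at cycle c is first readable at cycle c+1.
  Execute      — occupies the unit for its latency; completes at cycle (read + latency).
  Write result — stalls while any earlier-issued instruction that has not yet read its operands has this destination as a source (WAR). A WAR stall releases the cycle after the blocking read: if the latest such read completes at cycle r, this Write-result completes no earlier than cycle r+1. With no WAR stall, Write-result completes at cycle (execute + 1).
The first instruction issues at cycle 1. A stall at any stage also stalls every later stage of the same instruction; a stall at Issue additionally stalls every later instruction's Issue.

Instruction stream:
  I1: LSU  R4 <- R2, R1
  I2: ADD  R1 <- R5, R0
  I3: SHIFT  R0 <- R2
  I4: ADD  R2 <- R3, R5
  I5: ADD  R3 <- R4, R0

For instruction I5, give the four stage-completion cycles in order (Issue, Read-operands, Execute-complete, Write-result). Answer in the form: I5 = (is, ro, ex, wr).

c1: I1 issues→LSU
c2: I1 reads · I2 issues→ADD
c3: I1 exec-done · I2 reads · I3 issues→SHIFT
c4: I1 writes R4 · I3 reads
c5: I2 exec-done · I3 exec-done
c6: I2 writes R1 · I3 writes R0
c7: I4 issues→ADD
c8: I4 reads
c10: I4 exec-done
c11: I4 writes R2
c12: I5 issues→ADD
c13: I5 reads
c15: I5 exec-done
c16: I5 writes R3

I5 = (12, 13, 15, 16)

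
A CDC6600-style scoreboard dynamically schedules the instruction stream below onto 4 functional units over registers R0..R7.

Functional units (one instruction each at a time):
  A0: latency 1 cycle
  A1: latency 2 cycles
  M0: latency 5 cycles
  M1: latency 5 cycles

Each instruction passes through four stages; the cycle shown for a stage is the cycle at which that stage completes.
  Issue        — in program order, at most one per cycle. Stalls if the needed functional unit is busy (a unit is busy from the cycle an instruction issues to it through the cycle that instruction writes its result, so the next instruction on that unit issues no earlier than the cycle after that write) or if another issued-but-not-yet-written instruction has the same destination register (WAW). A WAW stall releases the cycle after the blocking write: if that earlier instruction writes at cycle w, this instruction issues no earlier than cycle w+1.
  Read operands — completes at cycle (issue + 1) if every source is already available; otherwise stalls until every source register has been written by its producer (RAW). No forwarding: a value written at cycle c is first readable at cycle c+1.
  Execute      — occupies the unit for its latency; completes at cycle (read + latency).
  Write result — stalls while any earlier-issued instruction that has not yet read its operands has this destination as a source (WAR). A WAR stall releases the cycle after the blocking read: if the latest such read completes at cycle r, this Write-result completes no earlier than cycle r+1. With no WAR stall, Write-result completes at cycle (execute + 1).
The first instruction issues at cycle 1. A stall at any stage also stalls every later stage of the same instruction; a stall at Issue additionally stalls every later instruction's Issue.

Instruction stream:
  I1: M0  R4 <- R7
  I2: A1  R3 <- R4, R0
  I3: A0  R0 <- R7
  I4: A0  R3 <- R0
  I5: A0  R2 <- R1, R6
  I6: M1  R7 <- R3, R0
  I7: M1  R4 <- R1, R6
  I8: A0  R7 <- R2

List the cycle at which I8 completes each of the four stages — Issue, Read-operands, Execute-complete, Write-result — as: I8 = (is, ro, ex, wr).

I8 = (27, 28, 29, 30)

[I1] 1/2/7/8
[I2] 2/9/11/12  (RAW R4: wait I1 write@8)
[I3] 3/4/5/10  (WAR R0: wait I2 read@9)
[I4] 13/14/15/16  (WAW R3: wait I2 write@12)
[I5] 17/18/19/20  (struct: A0 busy until I4 writes@16)
[I6] 18/19/24/25
[I7] 26/27/32/33  (struct: M1 busy until I6 writes@25)
[I8] 27/28/29/30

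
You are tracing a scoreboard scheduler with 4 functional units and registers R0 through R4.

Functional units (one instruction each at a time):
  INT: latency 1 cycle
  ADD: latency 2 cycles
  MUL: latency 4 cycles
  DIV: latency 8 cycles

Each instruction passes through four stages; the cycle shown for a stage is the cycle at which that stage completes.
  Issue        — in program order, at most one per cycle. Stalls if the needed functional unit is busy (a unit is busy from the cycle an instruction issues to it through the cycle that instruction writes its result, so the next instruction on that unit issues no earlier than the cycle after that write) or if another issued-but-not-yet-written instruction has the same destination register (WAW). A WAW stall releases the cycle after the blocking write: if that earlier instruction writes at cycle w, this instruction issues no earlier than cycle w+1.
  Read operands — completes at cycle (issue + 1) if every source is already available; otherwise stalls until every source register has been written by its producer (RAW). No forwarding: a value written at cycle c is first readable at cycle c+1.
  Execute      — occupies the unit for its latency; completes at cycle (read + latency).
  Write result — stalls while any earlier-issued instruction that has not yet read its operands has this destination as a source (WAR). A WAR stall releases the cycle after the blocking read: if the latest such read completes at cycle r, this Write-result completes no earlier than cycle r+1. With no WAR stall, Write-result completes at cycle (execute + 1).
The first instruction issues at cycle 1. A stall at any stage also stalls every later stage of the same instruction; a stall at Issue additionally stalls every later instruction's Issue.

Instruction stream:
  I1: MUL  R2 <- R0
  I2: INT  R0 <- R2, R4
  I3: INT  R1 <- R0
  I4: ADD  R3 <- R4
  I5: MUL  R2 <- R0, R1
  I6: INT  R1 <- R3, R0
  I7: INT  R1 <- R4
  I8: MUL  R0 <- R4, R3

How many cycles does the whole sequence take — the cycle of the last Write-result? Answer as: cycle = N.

cycle = 27

I1: IS=1 RO=2 EX=6 WR=7
I2: IS=2 RO=8 EX=9 WR=10  [RAW R2: wait I1 write@7]
I3: IS=11 RO=12 EX=13 WR=14  [struct: INT busy until I2 writes@10]
I4: IS=12 RO=13 EX=15 WR=16
I5: IS=13 RO=15 EX=19 WR=20  [RAW R1: wait I3 write@14]
I6: IS=15 RO=17 EX=18 WR=19  [struct: INT busy until I3 writes@14; RAW R3: wait I4 write@16]
I7: IS=20 RO=21 EX=22 WR=23  [struct: INT busy until I6 writes@19]
I8: IS=21 RO=22 EX=26 WR=27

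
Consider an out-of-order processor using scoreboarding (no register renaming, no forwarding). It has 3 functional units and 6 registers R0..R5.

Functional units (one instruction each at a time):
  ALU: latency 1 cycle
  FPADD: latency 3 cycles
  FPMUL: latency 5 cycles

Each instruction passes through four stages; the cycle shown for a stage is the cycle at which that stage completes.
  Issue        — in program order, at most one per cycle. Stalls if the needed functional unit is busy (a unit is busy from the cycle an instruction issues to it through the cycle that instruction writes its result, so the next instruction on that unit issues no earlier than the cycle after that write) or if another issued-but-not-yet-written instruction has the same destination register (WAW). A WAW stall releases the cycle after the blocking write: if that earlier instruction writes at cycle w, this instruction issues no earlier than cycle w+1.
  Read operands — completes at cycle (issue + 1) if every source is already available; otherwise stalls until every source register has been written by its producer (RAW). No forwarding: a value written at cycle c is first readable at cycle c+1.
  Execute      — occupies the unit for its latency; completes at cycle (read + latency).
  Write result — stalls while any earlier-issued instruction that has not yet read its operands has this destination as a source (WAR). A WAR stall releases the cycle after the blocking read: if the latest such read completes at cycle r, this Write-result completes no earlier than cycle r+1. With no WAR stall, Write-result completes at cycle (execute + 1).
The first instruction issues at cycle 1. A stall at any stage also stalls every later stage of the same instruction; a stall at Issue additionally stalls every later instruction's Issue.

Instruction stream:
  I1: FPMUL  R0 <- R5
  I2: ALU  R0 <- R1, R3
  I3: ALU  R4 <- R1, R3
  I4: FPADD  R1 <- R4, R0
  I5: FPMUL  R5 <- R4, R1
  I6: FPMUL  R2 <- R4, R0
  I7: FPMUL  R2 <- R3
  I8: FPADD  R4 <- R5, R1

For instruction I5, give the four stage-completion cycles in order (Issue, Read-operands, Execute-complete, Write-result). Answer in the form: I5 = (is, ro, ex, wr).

I5 = (15, 22, 27, 28)

I1  is:1  ro:2  ex:7  wr:8
I2  is:9  ro:10  ex:11  wr:12  — WAW R0: wait I1 write@8
I3  is:13  ro:14  ex:15  wr:16  — struct: ALU busy until I2 writes@12
I4  is:14  ro:17  ex:20  wr:21  — RAW R4: wait I3 write@16
I5  is:15  ro:22  ex:27  wr:28  — RAW R1: wait I4 write@21
I6  is:29  ro:30  ex:35  wr:36  — struct: FPMUL busy until I5 writes@28
I7  is:37  ro:38  ex:43  wr:44  — struct: FPMUL busy until I6 writes@36
I8  is:38  ro:39  ex:42  wr:43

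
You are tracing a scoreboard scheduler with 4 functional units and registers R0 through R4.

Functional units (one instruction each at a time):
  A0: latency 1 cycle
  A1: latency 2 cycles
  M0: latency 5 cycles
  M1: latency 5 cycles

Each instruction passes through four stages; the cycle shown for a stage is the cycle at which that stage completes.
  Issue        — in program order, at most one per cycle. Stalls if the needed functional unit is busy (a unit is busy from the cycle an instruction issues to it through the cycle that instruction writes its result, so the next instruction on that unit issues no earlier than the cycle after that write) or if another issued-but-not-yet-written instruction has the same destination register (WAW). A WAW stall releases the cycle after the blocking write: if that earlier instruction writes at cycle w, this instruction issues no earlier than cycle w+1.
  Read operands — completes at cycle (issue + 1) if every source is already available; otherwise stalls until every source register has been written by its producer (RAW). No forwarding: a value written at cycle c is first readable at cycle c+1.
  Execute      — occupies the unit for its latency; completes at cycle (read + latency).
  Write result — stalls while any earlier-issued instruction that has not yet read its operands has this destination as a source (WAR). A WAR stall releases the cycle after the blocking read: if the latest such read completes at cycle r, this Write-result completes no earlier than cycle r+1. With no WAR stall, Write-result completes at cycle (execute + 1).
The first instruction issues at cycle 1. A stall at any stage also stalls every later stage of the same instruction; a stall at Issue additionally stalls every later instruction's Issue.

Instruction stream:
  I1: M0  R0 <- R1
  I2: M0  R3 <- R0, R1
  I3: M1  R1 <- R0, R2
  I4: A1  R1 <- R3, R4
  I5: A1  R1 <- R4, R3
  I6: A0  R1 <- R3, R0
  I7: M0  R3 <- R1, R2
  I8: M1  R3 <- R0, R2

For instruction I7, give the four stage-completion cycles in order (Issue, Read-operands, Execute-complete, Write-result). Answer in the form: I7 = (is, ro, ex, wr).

I7 = (29, 32, 37, 38)

1) issue 1, read 2, done 7, write 8
2) issue 9, read 10, done 15, write 16  <struct: M0 busy until I1 writes@8>
3) issue 10, read 11, done 16, write 17
4) issue 18, read 19, done 21, write 22  <WAW R1: wait I3 write@17>
5) issue 23, read 24, done 26, write 27  <struct: A1 busy until I4 writes@22>
6) issue 28, read 29, done 30, write 31  <WAW R1: wait I5 write@27>
7) issue 29, read 32, done 37, write 38  <RAW R1: wait I6 write@31>
8) issue 39, read 40, done 45, write 46  <WAW R3: wait I7 write@38>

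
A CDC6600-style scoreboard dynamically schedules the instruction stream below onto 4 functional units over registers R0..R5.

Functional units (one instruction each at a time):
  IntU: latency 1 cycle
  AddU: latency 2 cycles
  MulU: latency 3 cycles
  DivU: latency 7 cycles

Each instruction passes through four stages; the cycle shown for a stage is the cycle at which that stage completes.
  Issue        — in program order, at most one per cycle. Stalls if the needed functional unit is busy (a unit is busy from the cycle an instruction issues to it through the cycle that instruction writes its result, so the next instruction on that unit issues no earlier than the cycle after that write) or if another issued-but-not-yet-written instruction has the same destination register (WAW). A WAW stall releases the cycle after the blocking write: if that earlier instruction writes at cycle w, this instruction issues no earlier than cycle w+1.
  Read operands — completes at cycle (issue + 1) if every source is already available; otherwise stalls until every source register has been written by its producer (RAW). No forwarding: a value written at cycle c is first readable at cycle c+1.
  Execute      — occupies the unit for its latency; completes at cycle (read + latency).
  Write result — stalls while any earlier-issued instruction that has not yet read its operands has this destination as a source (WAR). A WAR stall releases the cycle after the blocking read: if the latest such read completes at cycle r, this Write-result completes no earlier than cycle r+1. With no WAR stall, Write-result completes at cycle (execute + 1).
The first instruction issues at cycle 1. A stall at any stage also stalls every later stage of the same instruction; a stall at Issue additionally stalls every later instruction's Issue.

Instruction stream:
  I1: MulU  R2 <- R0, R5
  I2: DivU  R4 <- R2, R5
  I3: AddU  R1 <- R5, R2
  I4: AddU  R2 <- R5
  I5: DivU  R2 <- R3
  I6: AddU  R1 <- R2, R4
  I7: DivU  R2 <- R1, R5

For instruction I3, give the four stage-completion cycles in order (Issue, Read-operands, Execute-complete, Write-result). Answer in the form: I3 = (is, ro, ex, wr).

I3 = (3, 7, 9, 10)

I1  is:1  ro:2  ex:5  wr:6
I2  is:2  ro:7  ex:14  wr:15  — RAW R2: wait I1 write@6
I3  is:3  ro:7  ex:9  wr:10  — RAW R2: wait I1 write@6
I4  is:11  ro:12  ex:14  wr:15  — struct: AddU busy until I3 writes@10
I5  is:16  ro:17  ex:24  wr:25  — WAW R2: wait I4 write@15
I6  is:17  ro:26  ex:28  wr:29  — RAW R2: wait I5 write@25
I7  is:26  ro:30  ex:37  wr:38  — struct: DivU busy until I5 writes@25, RAW R1: wait I6 write@29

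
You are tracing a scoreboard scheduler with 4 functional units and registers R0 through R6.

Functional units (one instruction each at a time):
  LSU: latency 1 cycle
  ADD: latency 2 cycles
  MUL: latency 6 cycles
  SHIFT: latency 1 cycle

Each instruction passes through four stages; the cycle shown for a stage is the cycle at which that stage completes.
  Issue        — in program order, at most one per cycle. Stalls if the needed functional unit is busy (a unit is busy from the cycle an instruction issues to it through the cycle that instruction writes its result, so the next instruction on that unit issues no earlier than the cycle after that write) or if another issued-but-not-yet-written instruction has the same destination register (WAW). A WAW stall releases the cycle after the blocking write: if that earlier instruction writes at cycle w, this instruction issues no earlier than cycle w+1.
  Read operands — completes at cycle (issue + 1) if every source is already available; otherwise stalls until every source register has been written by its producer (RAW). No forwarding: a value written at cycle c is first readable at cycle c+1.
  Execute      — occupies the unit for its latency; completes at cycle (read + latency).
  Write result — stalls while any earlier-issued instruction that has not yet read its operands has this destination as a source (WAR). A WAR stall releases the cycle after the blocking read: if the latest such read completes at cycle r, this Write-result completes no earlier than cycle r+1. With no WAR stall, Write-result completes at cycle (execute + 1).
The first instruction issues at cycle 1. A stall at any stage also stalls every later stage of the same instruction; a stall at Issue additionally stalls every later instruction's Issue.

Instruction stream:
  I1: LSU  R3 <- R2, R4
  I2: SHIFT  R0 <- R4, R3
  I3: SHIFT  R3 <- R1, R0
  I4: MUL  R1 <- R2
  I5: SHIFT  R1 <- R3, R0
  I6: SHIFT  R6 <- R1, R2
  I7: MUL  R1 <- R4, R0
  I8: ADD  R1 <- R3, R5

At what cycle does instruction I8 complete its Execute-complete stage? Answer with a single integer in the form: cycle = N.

[1] I1 dispatched to LSU
[2] I1 operands ready, I2 dispatched to SHIFT
[3] I1 complete
[4] R3←I1
[5] I2 operands ready
[6] I2 complete
[7] R0←I2
[8] I3 dispatched to SHIFT
[9] I3 operands ready, I4 dispatched to MUL
[10] I3 complete, I4 operands ready
[11] R3←I3
[16] I4 complete
[17] R1←I4
[18] I5 dispatched to SHIFT
[19] I5 operands ready
[20] I5 complete
[21] R1←I5
[22] I6 dispatched to SHIFT
[23] I6 operands ready, I7 dispatched to MUL
[24] I6 complete, I7 operands ready
[25] R6←I6
[30] I7 complete
[31] R1←I7
[32] I8 dispatched to ADD
[33] I8 operands ready
[35] I8 complete
[36] R1←I8

cycle = 35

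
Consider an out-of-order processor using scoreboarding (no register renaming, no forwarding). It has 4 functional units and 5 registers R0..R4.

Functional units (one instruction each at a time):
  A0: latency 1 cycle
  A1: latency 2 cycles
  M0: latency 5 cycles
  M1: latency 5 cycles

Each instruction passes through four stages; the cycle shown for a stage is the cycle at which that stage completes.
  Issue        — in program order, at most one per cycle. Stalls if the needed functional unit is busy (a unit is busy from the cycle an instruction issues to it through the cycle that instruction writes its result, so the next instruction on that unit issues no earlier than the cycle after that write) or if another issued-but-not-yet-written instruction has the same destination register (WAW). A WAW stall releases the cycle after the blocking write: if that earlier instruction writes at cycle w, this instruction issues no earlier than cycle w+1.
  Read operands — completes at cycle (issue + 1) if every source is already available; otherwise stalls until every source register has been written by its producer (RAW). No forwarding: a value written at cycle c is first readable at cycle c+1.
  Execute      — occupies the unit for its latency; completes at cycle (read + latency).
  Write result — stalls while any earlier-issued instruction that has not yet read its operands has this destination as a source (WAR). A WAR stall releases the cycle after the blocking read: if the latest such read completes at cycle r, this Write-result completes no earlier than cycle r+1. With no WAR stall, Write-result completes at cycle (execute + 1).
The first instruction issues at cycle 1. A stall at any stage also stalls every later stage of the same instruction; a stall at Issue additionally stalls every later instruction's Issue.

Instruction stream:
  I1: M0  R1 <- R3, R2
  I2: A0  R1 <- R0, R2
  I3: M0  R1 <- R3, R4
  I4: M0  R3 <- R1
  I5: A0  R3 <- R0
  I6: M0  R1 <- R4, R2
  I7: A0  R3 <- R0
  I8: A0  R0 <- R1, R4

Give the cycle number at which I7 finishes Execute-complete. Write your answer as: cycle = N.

cycle = 35

  I1 | 1 | 2 | 7 | 8
  I2 | 9 | 10 | 11 | 12   WAW R1: wait I1 write@8
  I3 | 13 | 14 | 19 | 20   WAW R1: wait I2 write@12
  I4 | 21 | 22 | 27 | 28   struct: M0 busy until I3 writes@20
  I5 | 29 | 30 | 31 | 32   WAW R3: wait I4 write@28
  I6 | 30 | 31 | 36 | 37
  I7 | 33 | 34 | 35 | 36   struct: A0 busy until I5 writes@32
  I8 | 37 | 38 | 39 | 40   struct: A0 busy until I7 writes@36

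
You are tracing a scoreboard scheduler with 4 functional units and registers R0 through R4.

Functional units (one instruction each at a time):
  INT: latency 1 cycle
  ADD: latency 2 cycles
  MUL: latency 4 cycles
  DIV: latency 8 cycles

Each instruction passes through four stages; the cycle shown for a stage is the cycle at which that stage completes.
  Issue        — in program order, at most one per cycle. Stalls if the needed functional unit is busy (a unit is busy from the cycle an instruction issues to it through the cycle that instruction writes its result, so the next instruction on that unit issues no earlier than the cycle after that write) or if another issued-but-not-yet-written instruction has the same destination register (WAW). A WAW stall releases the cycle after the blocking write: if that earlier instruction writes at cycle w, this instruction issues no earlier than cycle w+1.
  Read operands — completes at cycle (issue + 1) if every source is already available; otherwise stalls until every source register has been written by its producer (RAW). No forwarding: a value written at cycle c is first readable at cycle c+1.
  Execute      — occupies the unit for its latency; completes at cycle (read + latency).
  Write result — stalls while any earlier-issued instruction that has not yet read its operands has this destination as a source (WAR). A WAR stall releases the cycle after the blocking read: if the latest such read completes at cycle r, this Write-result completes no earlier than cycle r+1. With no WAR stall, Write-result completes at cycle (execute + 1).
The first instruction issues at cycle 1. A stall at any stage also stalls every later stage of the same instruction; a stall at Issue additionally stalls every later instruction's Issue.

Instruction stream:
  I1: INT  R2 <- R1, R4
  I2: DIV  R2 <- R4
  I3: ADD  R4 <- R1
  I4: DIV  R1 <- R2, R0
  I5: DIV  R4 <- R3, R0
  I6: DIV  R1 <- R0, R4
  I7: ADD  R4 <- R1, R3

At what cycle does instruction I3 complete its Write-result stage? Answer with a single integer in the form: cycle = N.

cycle = 10

t=1  I1 issues→INT
t=2  I1 reads
t=3  I1 exec-done
t=4  I1 writes R2
t=5  I2 issues→DIV
t=6  I2 reads; I3 issues→ADD
t=7  I3 reads
t=9  I3 exec-done
t=10  I3 writes R4
t=14  I2 exec-done
t=15  I2 writes R2
t=16  I4 issues→DIV
t=17  I4 reads
t=25  I4 exec-done
t=26  I4 writes R1
t=27  I5 issues→DIV
t=28  I5 reads
t=36  I5 exec-done
t=37  I5 writes R4
t=38  I6 issues→DIV
t=39  I6 reads; I7 issues→ADD
t=47  I6 exec-done
t=48  I6 writes R1
t=49  I7 reads
t=51  I7 exec-done
t=52  I7 writes R4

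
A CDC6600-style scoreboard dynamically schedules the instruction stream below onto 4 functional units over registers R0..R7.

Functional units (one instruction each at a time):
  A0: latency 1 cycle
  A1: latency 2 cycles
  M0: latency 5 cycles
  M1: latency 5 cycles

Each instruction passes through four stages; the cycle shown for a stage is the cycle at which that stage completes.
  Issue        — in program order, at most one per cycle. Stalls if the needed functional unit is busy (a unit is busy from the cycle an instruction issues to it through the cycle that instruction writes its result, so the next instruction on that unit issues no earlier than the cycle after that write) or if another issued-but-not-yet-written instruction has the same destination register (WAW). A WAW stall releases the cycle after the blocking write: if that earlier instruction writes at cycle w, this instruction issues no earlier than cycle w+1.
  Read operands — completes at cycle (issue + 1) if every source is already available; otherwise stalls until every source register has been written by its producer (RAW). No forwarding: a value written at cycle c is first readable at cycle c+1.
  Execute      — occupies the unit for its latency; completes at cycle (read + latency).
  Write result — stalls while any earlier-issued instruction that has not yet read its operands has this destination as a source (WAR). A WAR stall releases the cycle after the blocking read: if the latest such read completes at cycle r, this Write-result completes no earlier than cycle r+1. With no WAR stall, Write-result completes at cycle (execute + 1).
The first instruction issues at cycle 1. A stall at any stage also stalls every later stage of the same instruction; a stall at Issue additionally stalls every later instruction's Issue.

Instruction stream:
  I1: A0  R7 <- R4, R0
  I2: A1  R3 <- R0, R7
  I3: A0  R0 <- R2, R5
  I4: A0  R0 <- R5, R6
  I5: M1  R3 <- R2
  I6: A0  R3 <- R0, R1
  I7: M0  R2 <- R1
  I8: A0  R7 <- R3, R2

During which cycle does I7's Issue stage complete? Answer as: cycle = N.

t=1  issue I1 (A0)
t=2  I1 read-ops · issue I2 (A1)
t=3  I1 finished on A0
t=4  I1→R7
t=5  I2 read-ops · issue I3 (A0)
t=6  I3 read-ops
t=7  I2 finished on A1 · I3 finished on A0
t=8  I2→R3 · I3→R0
t=9  issue I4 (A0)
t=10  I4 read-ops · issue I5 (M1)
t=11  I4 finished on A0 · I5 read-ops
t=12  I4→R0
t=16  I5 finished on M1
t=17  I5→R3
t=18  issue I6 (A0)
t=19  I6 read-ops · issue I7 (M0)
t=20  I6 finished on A0 · I7 read-ops
t=21  I6→R3
t=22  issue I8 (A0)
t=25  I7 finished on M0
t=26  I7→R2
t=27  I8 read-ops
t=28  I8 finished on A0
t=29  I8→R7

cycle = 19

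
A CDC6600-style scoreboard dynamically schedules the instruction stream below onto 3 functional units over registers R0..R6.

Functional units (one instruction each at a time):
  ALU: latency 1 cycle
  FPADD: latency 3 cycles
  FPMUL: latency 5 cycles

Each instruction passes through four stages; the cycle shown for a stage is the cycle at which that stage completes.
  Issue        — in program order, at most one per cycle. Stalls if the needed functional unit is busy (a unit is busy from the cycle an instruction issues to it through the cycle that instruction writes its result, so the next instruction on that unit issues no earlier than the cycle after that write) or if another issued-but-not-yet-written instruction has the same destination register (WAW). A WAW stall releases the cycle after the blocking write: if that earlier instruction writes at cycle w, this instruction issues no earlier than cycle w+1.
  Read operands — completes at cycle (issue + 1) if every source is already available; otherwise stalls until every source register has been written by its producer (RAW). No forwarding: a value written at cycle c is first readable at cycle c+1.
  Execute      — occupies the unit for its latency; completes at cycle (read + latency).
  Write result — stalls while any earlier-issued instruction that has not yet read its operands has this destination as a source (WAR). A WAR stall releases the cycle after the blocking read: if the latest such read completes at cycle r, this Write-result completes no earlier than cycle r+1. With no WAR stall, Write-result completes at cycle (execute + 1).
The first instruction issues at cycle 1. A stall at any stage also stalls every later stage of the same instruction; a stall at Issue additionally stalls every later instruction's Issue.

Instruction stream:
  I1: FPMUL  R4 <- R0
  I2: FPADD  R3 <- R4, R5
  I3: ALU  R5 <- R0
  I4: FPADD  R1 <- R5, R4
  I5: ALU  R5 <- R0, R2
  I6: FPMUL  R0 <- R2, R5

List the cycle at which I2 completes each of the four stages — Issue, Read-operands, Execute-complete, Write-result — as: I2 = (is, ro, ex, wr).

I2 = (2, 9, 12, 13)

[1] I1 issues→FPMUL
[2] I1 reads | I2 issues→FPADD
[3] I3 issues→ALU
[4] I3 reads
[5] I3 exec-done
[7] I1 exec-done
[8] I1 writes R4
[9] I2 reads
[10] I3 writes R5
[12] I2 exec-done
[13] I2 writes R3
[14] I4 issues→FPADD
[15] I4 reads | I5 issues→ALU
[16] I5 reads | I6 issues→FPMUL
[17] I5 exec-done
[18] I4 exec-done | I5 writes R5
[19] I4 writes R1 | I6 reads
[24] I6 exec-done
[25] I6 writes R0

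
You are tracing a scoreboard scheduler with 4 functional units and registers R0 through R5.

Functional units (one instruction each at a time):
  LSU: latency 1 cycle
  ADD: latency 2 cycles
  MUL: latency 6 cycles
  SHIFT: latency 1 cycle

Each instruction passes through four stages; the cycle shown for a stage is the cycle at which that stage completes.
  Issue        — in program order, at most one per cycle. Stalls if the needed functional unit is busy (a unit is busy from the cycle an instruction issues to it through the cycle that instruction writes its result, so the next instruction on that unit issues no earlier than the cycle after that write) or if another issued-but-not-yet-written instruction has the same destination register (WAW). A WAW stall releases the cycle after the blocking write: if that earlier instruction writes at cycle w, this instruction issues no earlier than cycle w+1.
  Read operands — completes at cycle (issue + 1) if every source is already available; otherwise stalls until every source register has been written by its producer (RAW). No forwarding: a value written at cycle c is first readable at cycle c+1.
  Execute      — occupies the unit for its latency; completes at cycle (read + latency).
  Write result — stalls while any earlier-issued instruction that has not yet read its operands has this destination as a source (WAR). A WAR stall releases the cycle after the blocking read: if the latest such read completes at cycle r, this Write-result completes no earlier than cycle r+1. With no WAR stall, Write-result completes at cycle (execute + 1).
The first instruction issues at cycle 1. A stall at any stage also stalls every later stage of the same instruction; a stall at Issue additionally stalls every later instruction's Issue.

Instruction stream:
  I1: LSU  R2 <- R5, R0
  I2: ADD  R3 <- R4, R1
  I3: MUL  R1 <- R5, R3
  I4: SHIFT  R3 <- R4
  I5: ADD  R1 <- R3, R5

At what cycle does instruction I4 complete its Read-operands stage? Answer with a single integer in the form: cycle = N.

  I1 | 1 | 2 | 3 | 4
  I2 | 2 | 3 | 5 | 6
  I3 | 3 | 7 | 13 | 14   RAW R3: wait I2 write@6
  I4 | 7 | 8 | 9 | 10   WAW R3: wait I2 write@6
  I5 | 15 | 16 | 18 | 19   WAW R1: wait I3 write@14

cycle = 8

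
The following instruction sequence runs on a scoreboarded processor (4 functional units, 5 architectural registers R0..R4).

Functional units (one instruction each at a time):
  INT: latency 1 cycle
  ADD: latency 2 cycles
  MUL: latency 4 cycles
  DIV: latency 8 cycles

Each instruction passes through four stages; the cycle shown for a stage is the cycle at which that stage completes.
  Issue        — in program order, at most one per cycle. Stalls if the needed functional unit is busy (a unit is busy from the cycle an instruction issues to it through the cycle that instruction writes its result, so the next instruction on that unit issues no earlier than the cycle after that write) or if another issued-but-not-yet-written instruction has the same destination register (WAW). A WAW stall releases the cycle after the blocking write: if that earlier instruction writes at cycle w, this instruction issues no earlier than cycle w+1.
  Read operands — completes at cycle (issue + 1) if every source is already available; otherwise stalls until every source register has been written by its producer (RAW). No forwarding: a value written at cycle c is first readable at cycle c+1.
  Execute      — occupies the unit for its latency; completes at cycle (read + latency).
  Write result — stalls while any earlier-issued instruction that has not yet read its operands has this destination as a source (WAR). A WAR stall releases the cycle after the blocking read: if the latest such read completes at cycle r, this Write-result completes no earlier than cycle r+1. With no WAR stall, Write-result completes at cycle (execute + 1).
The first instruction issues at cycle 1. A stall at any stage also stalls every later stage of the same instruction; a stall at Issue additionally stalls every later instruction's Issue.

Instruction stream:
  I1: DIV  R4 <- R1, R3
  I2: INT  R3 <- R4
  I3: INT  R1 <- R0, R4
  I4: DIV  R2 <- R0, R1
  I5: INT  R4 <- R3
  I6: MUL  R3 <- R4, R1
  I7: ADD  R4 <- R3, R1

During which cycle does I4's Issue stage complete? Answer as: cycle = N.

cycle = 16

t=1  I1 issues→DIV
t=2  I1 reads; I2 issues→INT
t=10  I1 exec-done
t=11  I1 writes R4
t=12  I2 reads
t=13  I2 exec-done
t=14  I2 writes R3
t=15  I3 issues→INT
t=16  I3 reads; I4 issues→DIV
t=17  I3 exec-done
t=18  I3 writes R1
t=19  I4 reads; I5 issues→INT
t=20  I5 reads; I6 issues→MUL
t=21  I5 exec-done
t=22  I5 writes R4
t=23  I6 reads; I7 issues→ADD
t=27  I4 exec-done; I6 exec-done
t=28  I4 writes R2; I6 writes R3
t=29  I7 reads
t=31  I7 exec-done
t=32  I7 writes R4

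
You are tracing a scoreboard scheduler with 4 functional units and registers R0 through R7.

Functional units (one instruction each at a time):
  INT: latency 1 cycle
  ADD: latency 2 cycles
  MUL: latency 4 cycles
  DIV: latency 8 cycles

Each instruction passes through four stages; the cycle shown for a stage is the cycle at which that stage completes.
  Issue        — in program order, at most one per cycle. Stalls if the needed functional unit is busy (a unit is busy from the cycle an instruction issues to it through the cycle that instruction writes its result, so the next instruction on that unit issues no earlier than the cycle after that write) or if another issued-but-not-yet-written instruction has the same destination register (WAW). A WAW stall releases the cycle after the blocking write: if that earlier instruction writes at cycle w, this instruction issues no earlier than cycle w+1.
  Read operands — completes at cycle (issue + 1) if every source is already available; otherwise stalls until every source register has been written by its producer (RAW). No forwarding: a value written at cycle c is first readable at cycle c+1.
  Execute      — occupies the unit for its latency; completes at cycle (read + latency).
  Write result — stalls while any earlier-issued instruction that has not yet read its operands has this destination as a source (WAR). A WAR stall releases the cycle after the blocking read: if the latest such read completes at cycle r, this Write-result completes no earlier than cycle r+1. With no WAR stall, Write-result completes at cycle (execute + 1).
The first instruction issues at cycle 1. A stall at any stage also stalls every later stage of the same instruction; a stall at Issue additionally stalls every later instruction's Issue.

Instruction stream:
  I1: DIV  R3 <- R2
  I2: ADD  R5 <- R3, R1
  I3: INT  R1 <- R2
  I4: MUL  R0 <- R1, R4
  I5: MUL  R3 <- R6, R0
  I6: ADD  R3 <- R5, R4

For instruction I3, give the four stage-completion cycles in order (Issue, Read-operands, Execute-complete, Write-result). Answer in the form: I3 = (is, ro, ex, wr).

cycle 1: issue I1 (DIV)
cycle 2: I1 read-ops · issue I2 (ADD)
cycle 3: issue I3 (INT)
cycle 4: I3 read-ops · issue I4 (MUL)
cycle 5: I3 finished on INT
cycle 10: I1 finished on DIV
cycle 11: I1→R3
cycle 12: I2 read-ops
cycle 13: I3→R1
cycle 14: I2 finished on ADD · I4 read-ops
cycle 15: I2→R5
cycle 18: I4 finished on MUL
cycle 19: I4→R0
cycle 20: issue I5 (MUL)
cycle 21: I5 read-ops
cycle 25: I5 finished on MUL
cycle 26: I5→R3
cycle 27: issue I6 (ADD)
cycle 28: I6 read-ops
cycle 30: I6 finished on ADD
cycle 31: I6→R3

I3 = (3, 4, 5, 13)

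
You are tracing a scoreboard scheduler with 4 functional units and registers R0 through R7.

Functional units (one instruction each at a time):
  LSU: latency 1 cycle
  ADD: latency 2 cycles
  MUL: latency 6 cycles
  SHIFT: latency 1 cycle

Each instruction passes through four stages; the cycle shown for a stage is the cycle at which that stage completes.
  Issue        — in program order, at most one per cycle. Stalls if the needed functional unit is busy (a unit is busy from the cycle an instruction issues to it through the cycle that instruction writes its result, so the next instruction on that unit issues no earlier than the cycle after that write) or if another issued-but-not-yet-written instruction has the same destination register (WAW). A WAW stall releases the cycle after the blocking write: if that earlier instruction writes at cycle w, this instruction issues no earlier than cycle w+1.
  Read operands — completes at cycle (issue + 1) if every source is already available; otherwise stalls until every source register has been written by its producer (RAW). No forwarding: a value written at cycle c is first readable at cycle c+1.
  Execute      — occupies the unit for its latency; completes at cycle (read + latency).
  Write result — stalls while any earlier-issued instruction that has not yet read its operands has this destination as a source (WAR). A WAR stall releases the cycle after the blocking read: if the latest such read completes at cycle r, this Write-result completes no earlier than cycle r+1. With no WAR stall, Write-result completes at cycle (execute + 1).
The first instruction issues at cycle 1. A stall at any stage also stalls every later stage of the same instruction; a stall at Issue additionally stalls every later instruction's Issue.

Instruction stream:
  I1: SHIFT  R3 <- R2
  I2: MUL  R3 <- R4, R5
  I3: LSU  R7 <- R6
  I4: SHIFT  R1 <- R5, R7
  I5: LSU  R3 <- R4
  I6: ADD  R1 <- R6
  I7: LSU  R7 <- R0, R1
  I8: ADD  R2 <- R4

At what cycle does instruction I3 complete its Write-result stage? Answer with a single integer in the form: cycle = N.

cycle = 9

I1: IS=1 RO=2 EX=3 WR=4
I2: IS=5 RO=6 EX=12 WR=13  [WAW R3: wait I1 write@4]
I3: IS=6 RO=7 EX=8 WR=9
I4: IS=7 RO=10 EX=11 WR=12  [RAW R7: wait I3 write@9]
I5: IS=14 RO=15 EX=16 WR=17  [WAW R3: wait I2 write@13]
I6: IS=15 RO=16 EX=18 WR=19
I7: IS=18 RO=20 EX=21 WR=22  [struct: LSU busy until I5 writes@17; RAW R1: wait I6 write@19]
I8: IS=20 RO=21 EX=23 WR=24  [struct: ADD busy until I6 writes@19]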